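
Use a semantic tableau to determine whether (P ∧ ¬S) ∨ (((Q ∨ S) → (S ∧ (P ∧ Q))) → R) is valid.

Not valid

Assume the negation and expand:
Initial set: {¬((P ∧ ¬S) ∨ (((Q ∨ S) → (S ∧ (P ∧ Q))) → R))}.
¬((P ∧ ¬S) ∨ (((Q ∨ S) → (S ∧ (P ∧ Q))) → R)): α-rule — add ¬(P ∧ ¬S), ¬(((Q ∨ S) → (S ∧ (P ∧ Q))) → R).
¬(((Q ∨ S) → (S ∧ (P ∧ Q))) → R): α-rule — add ((Q ∨ S) → (S ∧ (P ∧ Q))), ¬R.
¬(P ∧ ¬S): β-rule — branch into ¬P  //  ¬¬S.
  branch 1 (add ¬P):
    ((Q ∨ S) → (S ∧ (P ∧ Q))): β-rule — branch into ¬(Q ∨ S)  //  (S ∧ (P ∧ Q)).
      branch 1.1 (add ¬(Q ∨ S)):
        ¬(Q ∨ S): α-rule — add ¬Q, ¬S.
        ○ open, literals {P=false, Q=false, R=false, S=false}.
      branch 1.2 (add (S ∧ (P ∧ Q))):
        (S ∧ (P ∧ Q)): α-rule — add S, (P ∧ Q).
        (P ∧ Q): α-rule — add P, Q.
        × closes — contains both P and ¬P.
  branch 2 (add ¬¬S):
    ((Q ∨ S) → (S ∧ (P ∧ Q))): β-rule — branch into ¬(Q ∨ S)  //  (S ∧ (P ∧ Q)).
      branch 2.1 (add ¬(Q ∨ S)):
        ¬(Q ∨ S): α-rule — add ¬Q, ¬S.
        × closes — contains both S and ¬S.
      branch 2.2 (add (S ∧ (P ∧ Q))):
        (S ∧ (P ∧ Q)): α-rule — add S, (P ∧ Q).
        (P ∧ Q): α-rule — add P, Q.
        ○ open, literals {P=true, Q=true, R=false, S=true}.
2 branches closed, 2 open.
An open branch gives a countermodel: P=false, Q=false, R=false, S=false (unmentioned atoms arbitrary); under it the original formula is false.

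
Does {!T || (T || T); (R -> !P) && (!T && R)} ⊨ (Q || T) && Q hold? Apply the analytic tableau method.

No

Initial set: {(!T || (T || T)); ((R -> !P) && (!T && R)); !((Q || T) && Q)}.
((R -> !P) && (!T && R)): α-rule — add (R -> !P), (!T && R).
(!T && R): α-rule — add !T, R.
(!T || (T || T)): β-rule — branch into !T  //  (T || T).
  branch 1 (add !T):
    !((Q || T) && Q): β-rule — branch into !(Q || T)  //  !Q.
      branch 1.1 (add !(Q || T)):
        !(Q || T): α-rule — add !Q, !T.
        (R -> !P): β-rule — branch into !R  //  !P.
          branch 1.1.1 (add !R):
            × closes — contains both R and !R.
          branch 1.1.2 (add !P):
            ○ open, literals {P=false, Q=false, R=true, T=false}.
      branch 1.2 (add !Q):
        (R -> !P): β-rule — branch into !R  //  !P.
          branch 1.2.1 (add !R):
            × closes — contains both R and !R.
          branch 1.2.2 (add !P):
            ○ open, literals {P=false, Q=false, R=true, T=false}.
  branch 2 (add (T || T)):
    !((Q || T) && Q): β-rule — branch into !(Q || T)  //  !Q.
      branch 2.1 (add !(Q || T)):
        !(Q || T): α-rule — add !Q, !T.
        (R -> !P): β-rule — branch into !R  //  !P.
          branch 2.1.1 (add !R):
            × closes — contains both R and !R.
          branch 2.1.2 (add !P):
            (T || T): β-rule — branch into T  //  T.
              branch 2.1.2.1 (add T):
                × closes — contains both T and !T.
              branch 2.1.2.2 (add T):
                × closes — contains both T and !T.
      branch 2.2 (add !Q):
        (R -> !P): β-rule — branch into !R  //  !P.
          branch 2.2.1 (add !R):
            × closes — contains both R and !R.
          branch 2.2.2 (add !P):
            (T || T): β-rule — branch into T  //  T.
              branch 2.2.2.1 (add T):
                × closes — contains both T and !T.
              branch 2.2.2.2 (add T):
                × closes — contains both T and !T.
8 branches closed, 2 open.
An open branch gives a countermodel: P=false, Q=false, R=true, T=false (unmentioned atoms arbitrary); the premises hold there but the conclusion fails.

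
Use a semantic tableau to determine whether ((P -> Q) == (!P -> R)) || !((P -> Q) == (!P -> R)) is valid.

Assume the negation and expand:
Initial set: {!(((P -> Q) == (!P -> R)) || !((P -> Q) == (!P -> R)))}.
!(((P -> Q) == (!P -> R)) || !((P -> Q) == (!P -> R))): α-rule — add !((P -> Q) == (!P -> R)), !!((P -> Q) == (!P -> R)).
!((P -> Q) == (!P -> R)): β-rule — branch into (P -> Q), !(!P -> R)  //  !(P -> Q), (!P -> R).
  branch 1 (add (P -> Q), !(!P -> R)):
    !(!P -> R): α-rule — add !P, !R.
    !!((P -> Q) == (!P -> R)): β-rule — branch into (P -> Q), (!P -> R)  //  !(P -> Q), !(!P -> R).
      branch 1.1 (add (P -> Q), (!P -> R)):
        (P -> Q): β-rule — branch into !P  //  Q.
          branch 1.1.1 (add !P):
            (P -> Q): β-rule — branch into !P  //  Q.
              branch 1.1.1.1 (add !P):
                (!P -> R): β-rule — branch into !!P  //  R.
                  branch 1.1.1.1.1 (add !!P):
                    × closes — contains both P and !P.
                  branch 1.1.1.1.2 (add R):
                    × closes — contains both R and !R.
              branch 1.1.1.2 (add Q):
                (!P -> R): β-rule — branch into !!P  //  R.
                  branch 1.1.1.2.1 (add !!P):
                    × closes — contains both P and !P.
                  branch 1.1.1.2.2 (add R):
                    × closes — contains both R and !R.
          branch 1.1.2 (add Q):
            (P -> Q): β-rule — branch into !P  //  Q.
              branch 1.1.2.1 (add !P):
                (!P -> R): β-rule — branch into !!P  //  R.
                  branch 1.1.2.1.1 (add !!P):
                    × closes — contains both P and !P.
                  branch 1.1.2.1.2 (add R):
                    × closes — contains both R and !R.
              branch 1.1.2.2 (add Q):
                (!P -> R): β-rule — branch into !!P  //  R.
                  branch 1.1.2.2.1 (add !!P):
                    × closes — contains both P and !P.
                  branch 1.1.2.2.2 (add R):
                    × closes — contains both R and !R.
      branch 1.2 (add !(P -> Q), !(!P -> R)):
        !(P -> Q): α-rule — add P, !Q.
        × closes — contains both P and !P.
  branch 2 (add !(P -> Q), (!P -> R)):
    !(P -> Q): α-rule — add P, !Q.
    !!((P -> Q) == (!P -> R)): β-rule — branch into (P -> Q), (!P -> R)  //  !(P -> Q), !(!P -> R).
      branch 2.1 (add (P -> Q), (!P -> R)):
        (!P -> R): β-rule — branch into !!P  //  R.
          branch 2.1.1 (add !!P):
            (P -> Q): β-rule — branch into !P  //  Q.
              branch 2.1.1.1 (add !P):
                × closes — contains both P and !P.
              branch 2.1.1.2 (add Q):
                × closes — contains both Q and !Q.
          branch 2.1.2 (add R):
            (P -> Q): β-rule — branch into !P  //  Q.
              branch 2.1.2.1 (add !P):
                × closes — contains both P and !P.
              branch 2.1.2.2 (add Q):
                × closes — contains both Q and !Q.
      branch 2.2 (add !(P -> Q), !(!P -> R)):
        !(P -> Q): α-rule — add P, !Q.
        !(!P -> R): α-rule — add !P, !R.
        × closes — contains both P and !P.
All 14 branches close.
Every branch closed, so the negation is unsatisfiable and the formula is valid.

Valid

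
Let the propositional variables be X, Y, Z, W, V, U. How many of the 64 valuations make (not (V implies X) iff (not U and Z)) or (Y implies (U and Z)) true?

54

Initial set: {((not (V implies X) iff (not U and Z)) or (Y implies (U and Z)))}.
((not (V implies X) iff (not U and Z)) or (Y implies (U and Z))): β-rule — branch into (not (V implies X) iff (not U and Z))  //  (Y implies (U and Z)).
  branch 1 (add (not (V implies X) iff (not U and Z))):
    (not (V implies X) iff (not U and Z)): β-rule — branch into not (V implies X), (not U and Z)  //  not not (V implies X), not (not U and Z).
      branch 1.1 (add not (V implies X), (not U and Z)):
        not (V implies X): α-rule — add V, not X.
        (not U and Z): α-rule — add not U, Z.
        ○ open, literals {U=0, V=1, X=0, Z=1}.
      branch 1.2 (add not not (V implies X), not (not U and Z)):
        not not (V implies X): β-rule — branch into not V  //  X.
          branch 1.2.1 (add not V):
            not (not U and Z): β-rule — branch into not not U  //  not Z.
              branch 1.2.1.1 (add not not U):
                ○ open, literals {U=1, V=0}.
              branch 1.2.1.2 (add not Z):
                ○ open, literals {V=0, Z=0}.
          branch 1.2.2 (add X):
            not (not U and Z): β-rule — branch into not not U  //  not Z.
              branch 1.2.2.1 (add not not U):
                ○ open, literals {U=1, X=1}.
              branch 1.2.2.2 (add not Z):
                ○ open, literals {X=1, Z=0}.
  branch 2 (add (Y implies (U and Z))):
    (Y implies (U and Z)): β-rule — branch into not Y  //  (U and Z).
      branch 2.1 (add not Y):
        ○ open, literals {Y=0}.
      branch 2.2 (add (U and Z)):
        (U and Z): α-rule — add U, Z.
        ○ open, literals {U=1, Z=1}.
0 branches closed, 7 open.
Each open branch fixes some atoms; the unmentioned ones are free. Counting distinct full assignments: branch {U=0, V=1, X=0, Z=1} (Y, W) contributes 4 new; branch {U=1, V=0} (X, Y, Z, W) contributes 16 new; branch {V=0, Z=0} (X, Y, W, U) contributes 8 new; branch {U=1, X=1} (Y, Z, W, V) contributes 8 new; branch {X=1, Z=0} (Y, W, V, U) contributes 4 new; branch {Y=0} (X, Z, W, V, U) contributes 12 new; branch {U=1, Z=1} (X, Y, W, V) contributes 2 new. Total: 54.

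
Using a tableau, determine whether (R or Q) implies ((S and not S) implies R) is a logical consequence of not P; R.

Initial set: {not P; R; not ((R or Q) implies ((S and not S) implies R))}.
not ((R or Q) implies ((S and not S) implies R)): α-rule — add (R or Q), not ((S and not S) implies R).
not ((S and not S) implies R): α-rule — add (S and not S), not R.
× closes — contains both R and not R.
All 1 branch closes.
Every branch closed, so the premises entail the conclusion.

Yes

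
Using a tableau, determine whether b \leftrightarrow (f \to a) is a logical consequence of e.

Initial set: {e; \lnot (b \leftrightarrow (f \to a))}.
\lnot (b \leftrightarrow (f \to a)): β-rule — branch into b, \lnot (f \to a)  //  \lnot b, (f \to a).
  branch 1 (add b, \lnot (f \to a)):
    \lnot (f \to a): α-rule — add f, \lnot a.
    ○ open, literals {a=0, b=1, e=1, f=1}.
  branch 2 (add \lnot b, (f \to a)):
    (f \to a): β-rule — branch into \lnot f  //  a.
      branch 2.1 (add \lnot f):
        ○ open, literals {b=0, e=1, f=0}.
      branch 2.2 (add a):
        ○ open, literals {a=1, b=0, e=1}.
0 branches closed, 3 open.
An open branch gives a countermodel: a=0, b=1, e=1, f=1 (unmentioned atoms arbitrary); the premises hold there but the conclusion fails.

No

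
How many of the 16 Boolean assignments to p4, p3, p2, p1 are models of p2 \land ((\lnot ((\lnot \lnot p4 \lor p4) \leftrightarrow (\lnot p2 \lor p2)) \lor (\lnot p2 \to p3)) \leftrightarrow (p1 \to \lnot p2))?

4

Initial set: {(p2 \land ((\lnot ((\lnot \lnot p4 \lor p4) \leftrightarrow (\lnot p2 \lor p2)) \lor (\lnot p2 \to p3)) \leftrightarrow (p1 \to \lnot p2)))}.
(p2 \land ((\lnot ((\lnot \lnot p4 \lor p4) \leftrightarrow (\lnot p2 \lor p2)) \lor (\lnot p2 \to p3)) \leftrightarrow (p1 \to \lnot p2))): α-rule — add p2, ((\lnot ((\lnot \lnot p4 \lor p4) \leftrightarrow (\lnot p2 \lor p2)) \lor (\lnot p2 \to p3)) \leftrightarrow (p1 \to \lnot p2)).
((\lnot ((\lnot \lnot p4 \lor p4) \leftrightarrow (\lnot p2 \lor p2)) \lor (\lnot p2 \to p3)) \leftrightarrow (p1 \to \lnot p2)): β-rule — branch into (\lnot ((\lnot \lnot p4 \lor p4) \leftrightarrow (\lnot p2 \lor p2)) \lor (\lnot p2 \to p3)), (p1 \to \lnot p2)  //  \lnot (\lnot ((\lnot \lnot p4 \lor p4) \leftrightarrow (\lnot p2 \lor p2)) \lor (\lnot p2 \to p3)), \lnot (p1 \to \lnot p2).
  branch 1 (add (\lnot ((\lnot \lnot p4 \lor p4) \leftrightarrow (\lnot p2 \lor p2)) \lor (\lnot p2 \to p3)), (p1 \to \lnot p2)):
    (\lnot ((\lnot \lnot p4 \lor p4) \leftrightarrow (\lnot p2 \lor p2)) \lor (\lnot p2 \to p3)): β-rule — branch into \lnot ((\lnot \lnot p4 \lor p4) \leftrightarrow (\lnot p2 \lor p2))  //  (\lnot p2 \to p3).
      branch 1.1 (add \lnot ((\lnot \lnot p4 \lor p4) \leftrightarrow (\lnot p2 \lor p2))):
        (p1 \to \lnot p2): β-rule — branch into \lnot p1  //  \lnot p2.
          branch 1.1.1 (add \lnot p1):
            \lnot ((\lnot \lnot p4 \lor p4) \leftrightarrow (\lnot p2 \lor p2)): β-rule — branch into (\lnot \lnot p4 \lor p4), \lnot (\lnot p2 \lor p2)  //  \lnot (\lnot \lnot p4 \lor p4), (\lnot p2 \lor p2).
              branch 1.1.1.1 (add (\lnot \lnot p4 \lor p4), \lnot (\lnot p2 \lor p2)):
                \lnot (\lnot p2 \lor p2): α-rule — add \lnot \lnot p2, \lnot p2.
                × closes — contains both p2 and \lnot p2.
              branch 1.1.1.2 (add \lnot (\lnot \lnot p4 \lor p4), (\lnot p2 \lor p2)):
                \lnot (\lnot \lnot p4 \lor p4): α-rule — add \lnot \lnot \lnot p4, \lnot p4.
                \lnot \lnot \lnot p4: drop double negation, giving \lnot p4.
                (\lnot p2 \lor p2): β-rule — branch into \lnot p2  //  p2.
                  branch 1.1.1.2.1 (add \lnot p2):
                    × closes — contains both p2 and \lnot p2.
                  branch 1.1.1.2.2 (add p2):
                    ○ open, literals {p1=false, p2=true, p4=false}.
          branch 1.1.2 (add \lnot p2):
            × closes — contains both p2 and \lnot p2.
      branch 1.2 (add (\lnot p2 \to p3)):
        (p1 \to \lnot p2): β-rule — branch into \lnot p1  //  \lnot p2.
          branch 1.2.1 (add \lnot p1):
            (\lnot p2 \to p3): β-rule — branch into \lnot \lnot p2  //  p3.
              branch 1.2.1.1 (add \lnot \lnot p2):
                ○ open, literals {p1=false, p2=true}.
              branch 1.2.1.2 (add p3):
                ○ open, literals {p1=false, p2=true, p3=true}.
          branch 1.2.2 (add \lnot p2):
            × closes — contains both p2 and \lnot p2.
  branch 2 (add \lnot (\lnot ((\lnot \lnot p4 \lor p4) \leftrightarrow (\lnot p2 \lor p2)) \lor (\lnot p2 \to p3)), \lnot (p1 \to \lnot p2)):
    \lnot (\lnot ((\lnot \lnot p4 \lor p4) \leftrightarrow (\lnot p2 \lor p2)) \lor (\lnot p2 \to p3)): α-rule — add \lnot \lnot ((\lnot \lnot p4 \lor p4) \leftrightarrow (\lnot p2 \lor p2)), \lnot (\lnot p2 \to p3).
    \lnot (p1 \to \lnot p2): α-rule — add p1, \lnot \lnot p2.
    \lnot (\lnot p2 \to p3): α-rule — add \lnot p2, \lnot p3.
    × closes — contains both p2 and \lnot p2.
5 branches closed, 3 open.
Each open branch fixes some atoms; the unmentioned ones are free. Counting distinct full assignments: branch {p1=false, p2=true, p4=false} (p3) contributes 2 new; branch {p1=false, p2=true} (p4, p3) contributes 2 new; branch {p1=false, p2=true, p3=true} (p4) contributes 0 new. Total: 4.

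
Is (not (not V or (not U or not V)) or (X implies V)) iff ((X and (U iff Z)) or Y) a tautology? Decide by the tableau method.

Not valid

Assume the negation and expand:
Initial set: {not ((not (not V or (not U or not V)) or (X implies V)) iff ((X and (U iff Z)) or Y))}.
not ((not (not V or (not U or not V)) or (X implies V)) iff ((X and (U iff Z)) or Y)): β-rule — branch into (not (not V or (not U or not V)) or (X implies V)), not ((X and (U iff Z)) or Y)  //  not (not (not V or (not U or not V)) or (X implies V)), ((X and (U iff Z)) or Y).
  branch 1 (add (not (not V or (not U or not V)) or (X implies V)), not ((X and (U iff Z)) or Y)):
    not ((X and (U iff Z)) or Y): α-rule — add not (X and (U iff Z)), not Y.
    (not (not V or (not U or not V)) or (X implies V)): β-rule — branch into not (not V or (not U or not V))  //  (X implies V).
      branch 1.1 (add not (not V or (not U or not V))):
        not (not V or (not U or not V)): α-rule — add not not V, not (not U or not V).
        not (not U or not V): α-rule — add not not U, not not V.
        not (X and (U iff Z)): β-rule — branch into not X  //  not (U iff Z).
          branch 1.1.1 (add not X):
            ○ open, literals {U=T, V=T, X=F, Y=F}.
          branch 1.1.2 (add not (U iff Z)):
            not (U iff Z): β-rule — branch into U, not Z  //  not U, Z.
              branch 1.1.2.1 (add U, not Z):
                ○ open, literals {U=T, V=T, Y=F, Z=F}.
              branch 1.1.2.2 (add not U, Z):
                × closes — contains both U and not U.
      branch 1.2 (add (X implies V)):
        not (X and (U iff Z)): β-rule — branch into not X  //  not (U iff Z).
          branch 1.2.1 (add not X):
            (X implies V): β-rule — branch into not X  //  V.
              branch 1.2.1.1 (add not X):
                ○ open, literals {X=F, Y=F}.
              branch 1.2.1.2 (add V):
                ○ open, literals {V=T, X=F, Y=F}.
          branch 1.2.2 (add not (U iff Z)):
            (X implies V): β-rule — branch into not X  //  V.
              branch 1.2.2.1 (add not X):
                not (U iff Z): β-rule — branch into U, not Z  //  not U, Z.
                  branch 1.2.2.1.1 (add U, not Z):
                    ○ open, literals {U=T, X=F, Y=F, Z=F}.
                  branch 1.2.2.1.2 (add not U, Z):
                    ○ open, literals {U=F, X=F, Y=F, Z=T}.
              branch 1.2.2.2 (add V):
                not (U iff Z): β-rule — branch into U, not Z  //  not U, Z.
                  branch 1.2.2.2.1 (add U, not Z):
                    ○ open, literals {U=T, V=T, Y=F, Z=F}.
                  branch 1.2.2.2.2 (add not U, Z):
                    ○ open, literals {U=F, V=T, Y=F, Z=T}.
  branch 2 (add not (not (not V or (not U or not V)) or (X implies V)), ((X and (U iff Z)) or Y)):
    not (not (not V or (not U or not V)) or (X implies V)): α-rule — add not not (not V or (not U or not V)), not (X implies V).
    not (X implies V): α-rule — add X, not V.
    ((X and (U iff Z)) or Y): β-rule — branch into (X and (U iff Z))  //  Y.
      branch 2.1 (add (X and (U iff Z))):
        (X and (U iff Z)): α-rule — add X, (U iff Z).
        not not (not V or (not U or not V)): β-rule — branch into not V  //  (not U or not V).
          branch 2.1.1 (add not V):
            (U iff Z): β-rule — branch into U, Z  //  not U, not Z.
              branch 2.1.1.1 (add U, Z):
                ○ open, literals {U=T, V=F, X=T, Z=T}.
              branch 2.1.1.2 (add not U, not Z):
                ○ open, literals {U=F, V=F, X=T, Z=F}.
          branch 2.1.2 (add (not U or not V)):
            (U iff Z): β-rule — branch into U, Z  //  not U, not Z.
              branch 2.1.2.1 (add U, Z):
                (not U or not V): β-rule — branch into not U  //  not V.
                  branch 2.1.2.1.1 (add not U):
                    × closes — contains both U and not U.
                  branch 2.1.2.1.2 (add not V):
                    ○ open, literals {U=T, V=F, X=T, Z=T}.
              branch 2.1.2.2 (add not U, not Z):
                (not U or not V): β-rule — branch into not U  //  not V.
                  branch 2.1.2.2.1 (add not U):
                    ○ open, literals {U=F, V=F, X=T, Z=F}.
                  branch 2.1.2.2.2 (add not V):
                    ○ open, literals {U=F, V=F, X=T, Z=F}.
      branch 2.2 (add Y):
        not not (not V or (not U or not V)): β-rule — branch into not V  //  (not U or not V).
          branch 2.2.1 (add not V):
            ○ open, literals {V=F, X=T, Y=T}.
          branch 2.2.2 (add (not U or not V)):
            (not U or not V): β-rule — branch into not U  //  not V.
              branch 2.2.2.1 (add not U):
                ○ open, literals {U=F, V=F, X=T, Y=T}.
              branch 2.2.2.2 (add not V):
                ○ open, literals {V=F, X=T, Y=T}.
2 branches closed, 16 open.
An open branch gives a countermodel: U=T, V=T, X=F, Y=F (unmentioned atoms arbitrary); under it the original formula is false.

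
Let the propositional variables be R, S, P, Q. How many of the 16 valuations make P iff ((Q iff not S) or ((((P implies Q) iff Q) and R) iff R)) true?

Initial set: {(P iff ((Q iff not S) or ((((P implies Q) iff Q) and R) iff R)))}.
(P iff ((Q iff not S) or ((((P implies Q) iff Q) and R) iff R))): β-rule — branch into P, ((Q iff not S) or ((((P implies Q) iff Q) and R) iff R))  //  not P, not ((Q iff not S) or ((((P implies Q) iff Q) and R) iff R)).
  branch 1 (add P, ((Q iff not S) or ((((P implies Q) iff Q) and R) iff R))):
    ((Q iff not S) or ((((P implies Q) iff Q) and R) iff R)): β-rule — branch into (Q iff not S)  //  ((((P implies Q) iff Q) and R) iff R).
      branch 1.1 (add (Q iff not S)):
        (Q iff not S): β-rule — branch into Q, not S  //  not Q, not not S.
          branch 1.1.1 (add Q, not S):
            ○ open, literals {P=true, Q=true, S=false}.
          branch 1.1.2 (add not Q, not not S):
            ○ open, literals {P=true, Q=false, S=true}.
      branch 1.2 (add ((((P implies Q) iff Q) and R) iff R)):
        ((((P implies Q) iff Q) and R) iff R): β-rule — branch into (((P implies Q) iff Q) and R), R  //  not (((P implies Q) iff Q) and R), not R.
          branch 1.2.1 (add (((P implies Q) iff Q) and R), R):
            (((P implies Q) iff Q) and R): α-rule — add ((P implies Q) iff Q), R.
            ((P implies Q) iff Q): β-rule — branch into (P implies Q), Q  //  not (P implies Q), not Q.
              branch 1.2.1.1 (add (P implies Q), Q):
                (P implies Q): β-rule — branch into not P  //  Q.
                  branch 1.2.1.1.1 (add not P):
                    × closes — contains both P and not P.
                  branch 1.2.1.1.2 (add Q):
                    ○ open, literals {P=true, Q=true, R=true}.
              branch 1.2.1.2 (add not (P implies Q), not Q):
                not (P implies Q): α-rule — add P, not Q.
                ○ open, literals {P=true, Q=false, R=true}.
          branch 1.2.2 (add not (((P implies Q) iff Q) and R), not R):
            not (((P implies Q) iff Q) and R): β-rule — branch into not ((P implies Q) iff Q)  //  not R.
              branch 1.2.2.1 (add not ((P implies Q) iff Q)):
                not ((P implies Q) iff Q): β-rule — branch into (P implies Q), not Q  //  not (P implies Q), Q.
                  branch 1.2.2.1.1 (add (P implies Q), not Q):
                    (P implies Q): β-rule — branch into not P  //  Q.
                      branch 1.2.2.1.1.1 (add not P):
                        × closes — contains both P and not P.
                      branch 1.2.2.1.1.2 (add Q):
                        × closes — contains both Q and not Q.
                  branch 1.2.2.1.2 (add not (P implies Q), Q):
                    not (P implies Q): α-rule — add P, not Q.
                    × closes — contains both Q and not Q.
              branch 1.2.2.2 (add not R):
                ○ open, literals {P=true, R=false}.
  branch 2 (add not P, not ((Q iff not S) or ((((P implies Q) iff Q) and R) iff R))):
    not ((Q iff not S) or ((((P implies Q) iff Q) and R) iff R)): α-rule — add not (Q iff not S), not ((((P implies Q) iff Q) and R) iff R).
    not (Q iff not S): β-rule — branch into Q, not not S  //  not Q, not S.
      branch 2.1 (add Q, not not S):
        not ((((P implies Q) iff Q) and R) iff R): β-rule — branch into (((P implies Q) iff Q) and R), not R  //  not (((P implies Q) iff Q) and R), R.
          branch 2.1.1 (add (((P implies Q) iff Q) and R), not R):
            (((P implies Q) iff Q) and R): α-rule — add ((P implies Q) iff Q), R.
            × closes — contains both R and not R.
          branch 2.1.2 (add not (((P implies Q) iff Q) and R), R):
            not (((P implies Q) iff Q) and R): β-rule — branch into not ((P implies Q) iff Q)  //  not R.
              branch 2.1.2.1 (add not ((P implies Q) iff Q)):
                not ((P implies Q) iff Q): β-rule — branch into (P implies Q), not Q  //  not (P implies Q), Q.
                  branch 2.1.2.1.1 (add (P implies Q), not Q):
                    × closes — contains both Q and not Q.
                  branch 2.1.2.1.2 (add not (P implies Q), Q):
                    not (P implies Q): α-rule — add P, not Q.
                    × closes — contains both P and not P.
              branch 2.1.2.2 (add not R):
                × closes — contains both R and not R.
      branch 2.2 (add not Q, not S):
        not ((((P implies Q) iff Q) and R) iff R): β-rule — branch into (((P implies Q) iff Q) and R), not R  //  not (((P implies Q) iff Q) and R), R.
          branch 2.2.1 (add (((P implies Q) iff Q) and R), not R):
            (((P implies Q) iff Q) and R): α-rule — add ((P implies Q) iff Q), R.
            × closes — contains both R and not R.
          branch 2.2.2 (add not (((P implies Q) iff Q) and R), R):
            not (((P implies Q) iff Q) and R): β-rule — branch into not ((P implies Q) iff Q)  //  not R.
              branch 2.2.2.1 (add not ((P implies Q) iff Q)):
                not ((P implies Q) iff Q): β-rule — branch into (P implies Q), not Q  //  not (P implies Q), Q.
                  branch 2.2.2.1.1 (add (P implies Q), not Q):
                    (P implies Q): β-rule — branch into not P  //  Q.
                      branch 2.2.2.1.1.1 (add not P):
                        ○ open, literals {P=false, Q=false, R=true, S=false}.
                      branch 2.2.2.1.1.2 (add Q):
                        × closes — contains both Q and not Q.
                  branch 2.2.2.1.2 (add not (P implies Q), Q):
                    × closes — contains both Q and not Q.
              branch 2.2.2.2 (add not R):
                × closes — contains both R and not R.
12 branches closed, 6 open.
Each open branch fixes some atoms; the unmentioned ones are free. Counting distinct full assignments: branch {P=true, Q=true, S=false} (R) contributes 2 new; branch {P=true, Q=false, S=true} (R) contributes 2 new; branch {P=true, Q=true, R=true} (S) contributes 1 new; branch {P=true, Q=false, R=true} (S) contributes 1 new; branch {P=true, R=false} (S, Q) contributes 2 new; branch {P=false, Q=false, R=true, S=false} (none free) contributes 1 new. Total: 9.

9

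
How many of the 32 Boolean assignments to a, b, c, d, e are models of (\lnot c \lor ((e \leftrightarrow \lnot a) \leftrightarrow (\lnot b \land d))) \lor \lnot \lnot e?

Initial set: {T ((\lnot c \lor ((e \leftrightarrow \lnot a) \leftrightarrow (\lnot b \land d))) \lor \lnot \lnot e)}.
T ((\lnot c \lor ((e \leftrightarrow \lnot a) \leftrightarrow (\lnot b \land d))) \lor \lnot \lnot e): β-rule — branch into T (\lnot c \lor ((e \leftrightarrow \lnot a) \leftrightarrow (\lnot b \land d)))  //  T \lnot \lnot e.
  branch 1 (add T (\lnot c \lor ((e \leftrightarrow \lnot a) \leftrightarrow (\lnot b \land d)))):
    T (\lnot c \lor ((e \leftrightarrow \lnot a) \leftrightarrow (\lnot b \land d))): β-rule — branch into T \lnot c  //  T ((e \leftrightarrow \lnot a) \leftrightarrow (\lnot b \land d)).
      branch 1.1 (add T \lnot c):
        ○ open, literals {c=0}.
      branch 1.2 (add T ((e \leftrightarrow \lnot a) \leftrightarrow (\lnot b \land d))):
        T ((e \leftrightarrow \lnot a) \leftrightarrow (\lnot b \land d)): β-rule — branch into T (e \leftrightarrow \lnot a), T (\lnot b \land d)  //  F (e \leftrightarrow \lnot a), F (\lnot b \land d).
          branch 1.2.1 (add T (e \leftrightarrow \lnot a), T (\lnot b \land d)):
            T (\lnot b \land d): α-rule — add T \lnot b, T d.
            T (e \leftrightarrow \lnot a): β-rule — branch into T e, T \lnot a  //  F e, F \lnot a.
              branch 1.2.1.1 (add T e, T \lnot a):
                ○ open, literals {a=0, b=0, d=1, e=1}.
              branch 1.2.1.2 (add F e, F \lnot a):
                ○ open, literals {a=1, b=0, d=1, e=0}.
          branch 1.2.2 (add F (e \leftrightarrow \lnot a), F (\lnot b \land d)):
            F (e \leftrightarrow \lnot a): β-rule — branch into T e, F \lnot a  //  F e, T \lnot a.
              branch 1.2.2.1 (add T e, F \lnot a):
                F (\lnot b \land d): β-rule — branch into F \lnot b  //  F d.
                  branch 1.2.2.1.1 (add F \lnot b):
                    ○ open, literals {a=1, b=1, e=1}.
                  branch 1.2.2.1.2 (add F d):
                    ○ open, literals {a=1, d=0, e=1}.
              branch 1.2.2.2 (add F e, T \lnot a):
                F (\lnot b \land d): β-rule — branch into F \lnot b  //  F d.
                  branch 1.2.2.2.1 (add F \lnot b):
                    ○ open, literals {a=0, b=1, e=0}.
                  branch 1.2.2.2.2 (add F d):
                    ○ open, literals {a=0, d=0, e=0}.
  branch 2 (add T \lnot \lnot e):
    T \lnot \lnot e: drop double negation, giving T e.
    ○ open, literals {e=1}.
0 branches closed, 8 open.
Each open branch fixes some atoms; the unmentioned ones are free. Counting distinct full assignments: branch {c=0} (a, b, d, e) contributes 16 new; branch {a=0, b=0, d=1, e=1} (c) contributes 1 new; branch {a=1, b=0, d=1, e=0} (c) contributes 1 new; branch {a=1, b=1, e=1} (c, d) contributes 2 new; branch {a=1, d=0, e=1} (b, c) contributes 1 new; branch {a=0, b=1, e=0} (c, d) contributes 2 new; branch {a=0, d=0, e=0} (b, c) contributes 1 new; branch {e=1} (a, b, c, d) contributes 4 new. Total: 28.

28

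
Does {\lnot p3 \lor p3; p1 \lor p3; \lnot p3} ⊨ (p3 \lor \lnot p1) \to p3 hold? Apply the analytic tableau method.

Initial set: {(\lnot p3 \lor p3); (p1 \lor p3); \lnot p3; \lnot ((p3 \lor \lnot p1) \to p3)}.
\lnot ((p3 \lor \lnot p1) \to p3): α-rule — add (p3 \lor \lnot p1), \lnot p3.
(\lnot p3 \lor p3): β-rule — branch into \lnot p3  //  p3.
  branch 1 (add \lnot p3):
    (p1 \lor p3): β-rule — branch into p1  //  p3.
      branch 1.1 (add p1):
        (p3 \lor \lnot p1): β-rule — branch into p3  //  \lnot p1.
          branch 1.1.1 (add p3):
            × closes — contains both p3 and \lnot p3.
          branch 1.1.2 (add \lnot p1):
            × closes — contains both p1 and \lnot p1.
      branch 1.2 (add p3):
        × closes — contains both p3 and \lnot p3.
  branch 2 (add p3):
    × closes — contains both p3 and \lnot p3.
All 4 branches close.
Every branch closed, so the premises entail the conclusion.

Yes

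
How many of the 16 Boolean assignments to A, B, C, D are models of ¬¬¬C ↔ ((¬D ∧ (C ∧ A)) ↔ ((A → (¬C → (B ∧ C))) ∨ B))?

8

Initial set: {(¬¬¬C ↔ ((¬D ∧ (C ∧ A)) ↔ ((A → (¬C → (B ∧ C))) ∨ B)))}.
(¬¬¬C ↔ ((¬D ∧ (C ∧ A)) ↔ ((A → (¬C → (B ∧ C))) ∨ B))): β-rule — branch into ¬¬¬C, ((¬D ∧ (C ∧ A)) ↔ ((A → (¬C → (B ∧ C))) ∨ B))  //  ¬¬¬¬C, ¬((¬D ∧ (C ∧ A)) ↔ ((A → (¬C → (B ∧ C))) ∨ B)).
  branch 1 (add ¬¬¬C, ((¬D ∧ (C ∧ A)) ↔ ((A → (¬C → (B ∧ C))) ∨ B))):
    ¬¬¬C: drop double negation, giving ¬C.
    ((¬D ∧ (C ∧ A)) ↔ ((A → (¬C → (B ∧ C))) ∨ B)): β-rule — branch into (¬D ∧ (C ∧ A)), ((A → (¬C → (B ∧ C))) ∨ B)  //  ¬(¬D ∧ (C ∧ A)), ¬((A → (¬C → (B ∧ C))) ∨ B).
      branch 1.1 (add (¬D ∧ (C ∧ A)), ((A → (¬C → (B ∧ C))) ∨ B)):
        (¬D ∧ (C ∧ A)): α-rule — add ¬D, (C ∧ A).
        (C ∧ A): α-rule — add C, A.
        × closes — contains both C and ¬C.
      branch 1.2 (add ¬(¬D ∧ (C ∧ A)), ¬((A → (¬C → (B ∧ C))) ∨ B)):
        ¬((A → (¬C → (B ∧ C))) ∨ B): α-rule — add ¬(A → (¬C → (B ∧ C))), ¬B.
        ¬(A → (¬C → (B ∧ C))): α-rule — add A, ¬(¬C → (B ∧ C)).
        ¬(¬C → (B ∧ C)): α-rule — add ¬C, ¬(B ∧ C).
        ¬(¬D ∧ (C ∧ A)): β-rule — branch into ¬¬D  //  ¬(C ∧ A).
          branch 1.2.1 (add ¬¬D):
            ¬(B ∧ C): β-rule — branch into ¬B  //  ¬C.
              branch 1.2.1.1 (add ¬B):
                ○ open, literals {A=T, B=F, C=F, D=T}.
              branch 1.2.1.2 (add ¬C):
                ○ open, literals {A=T, B=F, C=F, D=T}.
          branch 1.2.2 (add ¬(C ∧ A)):
            ¬(B ∧ C): β-rule — branch into ¬B  //  ¬C.
              branch 1.2.2.1 (add ¬B):
                ¬(C ∧ A): β-rule — branch into ¬C  //  ¬A.
                  branch 1.2.2.1.1 (add ¬C):
                    ○ open, literals {A=T, B=F, C=F}.
                  branch 1.2.2.1.2 (add ¬A):
                    × closes — contains both A and ¬A.
              branch 1.2.2.2 (add ¬C):
                ¬(C ∧ A): β-rule — branch into ¬C  //  ¬A.
                  branch 1.2.2.2.1 (add ¬C):
                    ○ open, literals {A=T, B=F, C=F}.
                  branch 1.2.2.2.2 (add ¬A):
                    × closes — contains both A and ¬A.
  branch 2 (add ¬¬¬¬C, ¬((¬D ∧ (C ∧ A)) ↔ ((A → (¬C → (B ∧ C))) ∨ B))):
    ¬¬¬¬C: drop double negation, giving ¬¬C.
    ¬((¬D ∧ (C ∧ A)) ↔ ((A → (¬C → (B ∧ C))) ∨ B)): β-rule — branch into (¬D ∧ (C ∧ A)), ¬((A → (¬C → (B ∧ C))) ∨ B)  //  ¬(¬D ∧ (C ∧ A)), ((A → (¬C → (B ∧ C))) ∨ B).
      branch 2.1 (add (¬D ∧ (C ∧ A)), ¬((A → (¬C → (B ∧ C))) ∨ B)):
        (¬D ∧ (C ∧ A)): α-rule — add ¬D, (C ∧ A).
        ¬((A → (¬C → (B ∧ C))) ∨ B): α-rule — add ¬(A → (¬C → (B ∧ C))), ¬B.
        (C ∧ A): α-rule — add C, A.
        ¬(A → (¬C → (B ∧ C))): α-rule — add A, ¬(¬C → (B ∧ C)).
        ¬(¬C → (B ∧ C)): α-rule — add ¬C, ¬(B ∧ C).
        × closes — contains both C and ¬C.
      branch 2.2 (add ¬(¬D ∧ (C ∧ A)), ((A → (¬C → (B ∧ C))) ∨ B)):
        ¬(¬D ∧ (C ∧ A)): β-rule — branch into ¬¬D  //  ¬(C ∧ A).
          branch 2.2.1 (add ¬¬D):
            ((A → (¬C → (B ∧ C))) ∨ B): β-rule — branch into (A → (¬C → (B ∧ C)))  //  B.
              branch 2.2.1.1 (add (A → (¬C → (B ∧ C)))):
                (A → (¬C → (B ∧ C))): β-rule — branch into ¬A  //  (¬C → (B ∧ C)).
                  branch 2.2.1.1.1 (add ¬A):
                    ○ open, literals {A=F, C=T, D=T}.
                  branch 2.2.1.1.2 (add (¬C → (B ∧ C))):
                    (¬C → (B ∧ C)): β-rule — branch into ¬¬C  //  (B ∧ C).
                      branch 2.2.1.1.2.1 (add ¬¬C):
                        ○ open, literals {C=T, D=T}.
                      branch 2.2.1.1.2.2 (add (B ∧ C)):
                        (B ∧ C): α-rule — add B, C.
                        ○ open, literals {B=T, C=T, D=T}.
              branch 2.2.1.2 (add B):
                ○ open, literals {B=T, C=T, D=T}.
          branch 2.2.2 (add ¬(C ∧ A)):
            ((A → (¬C → (B ∧ C))) ∨ B): β-rule — branch into (A → (¬C → (B ∧ C)))  //  B.
              branch 2.2.2.1 (add (A → (¬C → (B ∧ C)))):
                ¬(C ∧ A): β-rule — branch into ¬C  //  ¬A.
                  branch 2.2.2.1.1 (add ¬C):
                    × closes — contains both C and ¬C.
                  branch 2.2.2.1.2 (add ¬A):
                    (A → (¬C → (B ∧ C))): β-rule — branch into ¬A  //  (¬C → (B ∧ C)).
                      branch 2.2.2.1.2.1 (add ¬A):
                        ○ open, literals {A=F, C=T}.
                      branch 2.2.2.1.2.2 (add (¬C → (B ∧ C))):
                        (¬C → (B ∧ C)): β-rule — branch into ¬¬C  //  (B ∧ C).
                          branch 2.2.2.1.2.2.1 (add ¬¬C):
                            ○ open, literals {A=F, C=T}.
                          branch 2.2.2.1.2.2.2 (add (B ∧ C)):
                            (B ∧ C): α-rule — add B, C.
                            ○ open, literals {A=F, B=T, C=T}.
              branch 2.2.2.2 (add B):
                ¬(C ∧ A): β-rule — branch into ¬C  //  ¬A.
                  branch 2.2.2.2.1 (add ¬C):
                    × closes — contains both C and ¬C.
                  branch 2.2.2.2.2 (add ¬A):
                    ○ open, literals {A=F, B=T, C=T}.
6 branches closed, 12 open.
Each open branch fixes some atoms; the unmentioned ones are free. Counting distinct full assignments: branch {A=T, B=F, C=F, D=T} (none free) contributes 1 new; branch {A=T, B=F, C=F, D=T} (none free) contributes 0 new; branch {A=T, B=F, C=F} (D) contributes 1 new; branch {A=T, B=F, C=F} (D) contributes 0 new; branch {A=F, C=T, D=T} (B) contributes 2 new; branch {C=T, D=T} (A, B) contributes 2 new; branch {B=T, C=T, D=T} (A) contributes 0 new; branch {B=T, C=T, D=T} (A) contributes 0 new; branch {A=F, C=T} (B, D) contributes 2 new; branch {A=F, C=T} (B, D) contributes 0 new; branch {A=F, B=T, C=T} (D) contributes 0 new; branch {A=F, B=T, C=T} (D) contributes 0 new. Total: 8.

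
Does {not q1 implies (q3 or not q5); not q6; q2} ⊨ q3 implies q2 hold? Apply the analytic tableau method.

Initial set: {(not q1 implies (q3 or not q5)); not q6; q2; not (q3 implies q2)}.
not (q3 implies q2): α-rule — add q3, not q2.
× closes — contains both q2 and not q2.
All 1 branch closes.
Every branch closed, so the premises entail the conclusion.

Yes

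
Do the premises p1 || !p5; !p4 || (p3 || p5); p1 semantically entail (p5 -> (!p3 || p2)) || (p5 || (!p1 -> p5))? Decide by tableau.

Yes

Initial set: {(p1 || !p5); (!p4 || (p3 || p5)); p1; !((p5 -> (!p3 || p2)) || (p5 || (!p1 -> p5)))}.
!((p5 -> (!p3 || p2)) || (p5 || (!p1 -> p5))): α-rule — add !(p5 -> (!p3 || p2)), !(p5 || (!p1 -> p5)).
!(p5 -> (!p3 || p2)): α-rule — add p5, !(!p3 || p2).
!(p5 || (!p1 -> p5)): α-rule — add !p5, !(!p1 -> p5).
× closes — contains both p5 and !p5.
All 1 branch closes.
Every branch closed, so the premises entail the conclusion.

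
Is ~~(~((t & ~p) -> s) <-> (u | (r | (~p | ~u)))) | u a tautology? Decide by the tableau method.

Not valid

Assume the negation and expand:
Initial set: {~(~~(~((t & ~p) -> s) <-> (u | (r | (~p | ~u)))) | u)}.
~(~~(~((t & ~p) -> s) <-> (u | (r | (~p | ~u)))) | u): α-rule — add ~~~(~((t & ~p) -> s) <-> (u | (r | (~p | ~u)))), ~u.
~~~(~((t & ~p) -> s) <-> (u | (r | (~p | ~u)))): drop double negation, giving ~(~((t & ~p) -> s) <-> (u | (r | (~p | ~u)))).
~(~((t & ~p) -> s) <-> (u | (r | (~p | ~u)))): β-rule — branch into ~((t & ~p) -> s), ~(u | (r | (~p | ~u)))  //  ~~((t & ~p) -> s), (u | (r | (~p | ~u))).
  branch 1 (add ~((t & ~p) -> s), ~(u | (r | (~p | ~u)))):
    ~((t & ~p) -> s): α-rule — add (t & ~p), ~s.
    ~(u | (r | (~p | ~u))): α-rule — add ~u, ~(r | (~p | ~u)).
    (t & ~p): α-rule — add t, ~p.
    ~(r | (~p | ~u)): α-rule — add ~r, ~(~p | ~u).
    ~(~p | ~u): α-rule — add ~~p, ~~u.
    × closes — contains both p and ~p.
  branch 2 (add ~~((t & ~p) -> s), (u | (r | (~p | ~u)))):
    ~~((t & ~p) -> s): β-rule — branch into ~(t & ~p)  //  s.
      branch 2.1 (add ~(t & ~p)):
        (u | (r | (~p | ~u))): β-rule — branch into u  //  (r | (~p | ~u)).
          branch 2.1.1 (add u):
            × closes — contains both u and ~u.
          branch 2.1.2 (add (r | (~p | ~u))):
            ~(t & ~p): β-rule — branch into ~t  //  ~~p.
              branch 2.1.2.1 (add ~t):
                (r | (~p | ~u)): β-rule — branch into r  //  (~p | ~u).
                  branch 2.1.2.1.1 (add r):
                    ○ open, literals {r=true, t=false, u=false}.
                  branch 2.1.2.1.2 (add (~p | ~u)):
                    (~p | ~u): β-rule — branch into ~p  //  ~u.
                      branch 2.1.2.1.2.1 (add ~p):
                        ○ open, literals {p=false, t=false, u=false}.
                      branch 2.1.2.1.2.2 (add ~u):
                        ○ open, literals {t=false, u=false}.
              branch 2.1.2.2 (add ~~p):
                (r | (~p | ~u)): β-rule — branch into r  //  (~p | ~u).
                  branch 2.1.2.2.1 (add r):
                    ○ open, literals {p=true, r=true, u=false}.
                  branch 2.1.2.2.2 (add (~p | ~u)):
                    (~p | ~u): β-rule — branch into ~p  //  ~u.
                      branch 2.1.2.2.2.1 (add ~p):
                        × closes — contains both p and ~p.
                      branch 2.1.2.2.2.2 (add ~u):
                        ○ open, literals {p=true, u=false}.
      branch 2.2 (add s):
        (u | (r | (~p | ~u))): β-rule — branch into u  //  (r | (~p | ~u)).
          branch 2.2.1 (add u):
            × closes — contains both u and ~u.
          branch 2.2.2 (add (r | (~p | ~u))):
            (r | (~p | ~u)): β-rule — branch into r  //  (~p | ~u).
              branch 2.2.2.1 (add r):
                ○ open, literals {r=true, s=true, u=false}.
              branch 2.2.2.2 (add (~p | ~u)):
                (~p | ~u): β-rule — branch into ~p  //  ~u.
                  branch 2.2.2.2.1 (add ~p):
                    ○ open, literals {p=false, s=true, u=false}.
                  branch 2.2.2.2.2 (add ~u):
                    ○ open, literals {s=true, u=false}.
4 branches closed, 8 open.
An open branch gives a countermodel: r=true, t=false, u=false (unmentioned atoms arbitrary); under it the original formula is false.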